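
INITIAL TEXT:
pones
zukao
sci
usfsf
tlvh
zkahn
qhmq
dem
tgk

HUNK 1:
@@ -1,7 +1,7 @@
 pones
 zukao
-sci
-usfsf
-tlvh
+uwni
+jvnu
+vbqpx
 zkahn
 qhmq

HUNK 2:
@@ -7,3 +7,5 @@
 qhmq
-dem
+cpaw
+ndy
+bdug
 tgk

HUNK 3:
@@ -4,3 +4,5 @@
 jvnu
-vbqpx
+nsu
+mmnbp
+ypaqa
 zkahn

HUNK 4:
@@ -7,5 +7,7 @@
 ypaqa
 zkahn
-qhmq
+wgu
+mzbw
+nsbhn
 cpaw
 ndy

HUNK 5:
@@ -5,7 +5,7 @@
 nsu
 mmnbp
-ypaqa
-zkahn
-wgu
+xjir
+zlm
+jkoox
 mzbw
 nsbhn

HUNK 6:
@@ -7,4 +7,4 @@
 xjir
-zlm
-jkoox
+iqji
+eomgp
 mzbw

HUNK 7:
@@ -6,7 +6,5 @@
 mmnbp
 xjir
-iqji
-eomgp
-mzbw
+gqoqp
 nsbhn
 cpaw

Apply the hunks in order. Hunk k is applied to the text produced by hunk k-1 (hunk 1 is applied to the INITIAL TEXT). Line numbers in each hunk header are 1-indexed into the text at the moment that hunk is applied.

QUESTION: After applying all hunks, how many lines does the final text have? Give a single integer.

Hunk 1: at line 1 remove [sci,usfsf,tlvh] add [uwni,jvnu,vbqpx] -> 9 lines: pones zukao uwni jvnu vbqpx zkahn qhmq dem tgk
Hunk 2: at line 7 remove [dem] add [cpaw,ndy,bdug] -> 11 lines: pones zukao uwni jvnu vbqpx zkahn qhmq cpaw ndy bdug tgk
Hunk 3: at line 4 remove [vbqpx] add [nsu,mmnbp,ypaqa] -> 13 lines: pones zukao uwni jvnu nsu mmnbp ypaqa zkahn qhmq cpaw ndy bdug tgk
Hunk 4: at line 7 remove [qhmq] add [wgu,mzbw,nsbhn] -> 15 lines: pones zukao uwni jvnu nsu mmnbp ypaqa zkahn wgu mzbw nsbhn cpaw ndy bdug tgk
Hunk 5: at line 5 remove [ypaqa,zkahn,wgu] add [xjir,zlm,jkoox] -> 15 lines: pones zukao uwni jvnu nsu mmnbp xjir zlm jkoox mzbw nsbhn cpaw ndy bdug tgk
Hunk 6: at line 7 remove [zlm,jkoox] add [iqji,eomgp] -> 15 lines: pones zukao uwni jvnu nsu mmnbp xjir iqji eomgp mzbw nsbhn cpaw ndy bdug tgk
Hunk 7: at line 6 remove [iqji,eomgp,mzbw] add [gqoqp] -> 13 lines: pones zukao uwni jvnu nsu mmnbp xjir gqoqp nsbhn cpaw ndy bdug tgk
Final line count: 13

Answer: 13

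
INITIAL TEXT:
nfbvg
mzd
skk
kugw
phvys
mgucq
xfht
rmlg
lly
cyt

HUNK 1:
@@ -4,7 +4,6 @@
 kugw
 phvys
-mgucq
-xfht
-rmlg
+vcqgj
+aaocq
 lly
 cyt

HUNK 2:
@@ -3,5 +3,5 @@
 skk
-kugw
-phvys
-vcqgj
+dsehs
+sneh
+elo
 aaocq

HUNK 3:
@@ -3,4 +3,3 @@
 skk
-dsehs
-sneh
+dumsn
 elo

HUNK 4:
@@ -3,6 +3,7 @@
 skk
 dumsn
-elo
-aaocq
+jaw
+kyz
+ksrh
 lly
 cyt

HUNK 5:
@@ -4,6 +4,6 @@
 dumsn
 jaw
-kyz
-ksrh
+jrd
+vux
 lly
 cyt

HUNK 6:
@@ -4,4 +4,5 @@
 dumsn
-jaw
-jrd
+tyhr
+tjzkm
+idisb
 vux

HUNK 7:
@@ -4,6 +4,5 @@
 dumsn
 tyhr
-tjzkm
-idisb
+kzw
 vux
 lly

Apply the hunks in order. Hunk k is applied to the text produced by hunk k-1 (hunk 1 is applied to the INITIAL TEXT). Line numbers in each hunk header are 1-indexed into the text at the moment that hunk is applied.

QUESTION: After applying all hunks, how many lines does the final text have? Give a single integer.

Hunk 1: at line 4 remove [mgucq,xfht,rmlg] add [vcqgj,aaocq] -> 9 lines: nfbvg mzd skk kugw phvys vcqgj aaocq lly cyt
Hunk 2: at line 3 remove [kugw,phvys,vcqgj] add [dsehs,sneh,elo] -> 9 lines: nfbvg mzd skk dsehs sneh elo aaocq lly cyt
Hunk 3: at line 3 remove [dsehs,sneh] add [dumsn] -> 8 lines: nfbvg mzd skk dumsn elo aaocq lly cyt
Hunk 4: at line 3 remove [elo,aaocq] add [jaw,kyz,ksrh] -> 9 lines: nfbvg mzd skk dumsn jaw kyz ksrh lly cyt
Hunk 5: at line 4 remove [kyz,ksrh] add [jrd,vux] -> 9 lines: nfbvg mzd skk dumsn jaw jrd vux lly cyt
Hunk 6: at line 4 remove [jaw,jrd] add [tyhr,tjzkm,idisb] -> 10 lines: nfbvg mzd skk dumsn tyhr tjzkm idisb vux lly cyt
Hunk 7: at line 4 remove [tjzkm,idisb] add [kzw] -> 9 lines: nfbvg mzd skk dumsn tyhr kzw vux lly cyt
Final line count: 9

Answer: 9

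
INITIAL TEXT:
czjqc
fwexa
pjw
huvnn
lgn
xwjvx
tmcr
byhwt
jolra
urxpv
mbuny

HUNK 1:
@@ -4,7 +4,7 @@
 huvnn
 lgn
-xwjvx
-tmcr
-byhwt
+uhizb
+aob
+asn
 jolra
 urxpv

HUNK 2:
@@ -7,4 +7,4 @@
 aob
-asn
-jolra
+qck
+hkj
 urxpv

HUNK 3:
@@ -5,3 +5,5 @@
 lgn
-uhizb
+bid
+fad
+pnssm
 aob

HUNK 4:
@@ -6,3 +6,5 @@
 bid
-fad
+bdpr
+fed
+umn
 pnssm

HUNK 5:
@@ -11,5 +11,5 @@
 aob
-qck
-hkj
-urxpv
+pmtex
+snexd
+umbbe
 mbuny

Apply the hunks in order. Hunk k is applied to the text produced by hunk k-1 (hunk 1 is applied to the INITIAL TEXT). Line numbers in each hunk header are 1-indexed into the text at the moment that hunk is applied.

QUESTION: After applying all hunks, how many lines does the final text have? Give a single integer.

Hunk 1: at line 4 remove [xwjvx,tmcr,byhwt] add [uhizb,aob,asn] -> 11 lines: czjqc fwexa pjw huvnn lgn uhizb aob asn jolra urxpv mbuny
Hunk 2: at line 7 remove [asn,jolra] add [qck,hkj] -> 11 lines: czjqc fwexa pjw huvnn lgn uhizb aob qck hkj urxpv mbuny
Hunk 3: at line 5 remove [uhizb] add [bid,fad,pnssm] -> 13 lines: czjqc fwexa pjw huvnn lgn bid fad pnssm aob qck hkj urxpv mbuny
Hunk 4: at line 6 remove [fad] add [bdpr,fed,umn] -> 15 lines: czjqc fwexa pjw huvnn lgn bid bdpr fed umn pnssm aob qck hkj urxpv mbuny
Hunk 5: at line 11 remove [qck,hkj,urxpv] add [pmtex,snexd,umbbe] -> 15 lines: czjqc fwexa pjw huvnn lgn bid bdpr fed umn pnssm aob pmtex snexd umbbe mbuny
Final line count: 15

Answer: 15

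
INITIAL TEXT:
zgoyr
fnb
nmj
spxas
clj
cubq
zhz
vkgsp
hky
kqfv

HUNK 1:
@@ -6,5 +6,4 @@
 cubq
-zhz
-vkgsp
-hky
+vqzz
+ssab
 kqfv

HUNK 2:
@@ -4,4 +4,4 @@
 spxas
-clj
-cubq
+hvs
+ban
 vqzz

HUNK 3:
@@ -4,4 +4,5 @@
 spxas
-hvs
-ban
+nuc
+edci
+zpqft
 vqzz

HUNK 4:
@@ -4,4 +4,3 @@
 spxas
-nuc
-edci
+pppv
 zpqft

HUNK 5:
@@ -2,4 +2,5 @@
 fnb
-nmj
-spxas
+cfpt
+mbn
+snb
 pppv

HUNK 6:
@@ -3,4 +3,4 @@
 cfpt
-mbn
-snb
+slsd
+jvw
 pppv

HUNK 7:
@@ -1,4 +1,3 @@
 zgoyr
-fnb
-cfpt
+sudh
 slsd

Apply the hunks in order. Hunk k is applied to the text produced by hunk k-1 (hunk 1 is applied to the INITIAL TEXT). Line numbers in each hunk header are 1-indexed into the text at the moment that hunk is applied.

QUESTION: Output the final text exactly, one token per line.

Answer: zgoyr
sudh
slsd
jvw
pppv
zpqft
vqzz
ssab
kqfv

Derivation:
Hunk 1: at line 6 remove [zhz,vkgsp,hky] add [vqzz,ssab] -> 9 lines: zgoyr fnb nmj spxas clj cubq vqzz ssab kqfv
Hunk 2: at line 4 remove [clj,cubq] add [hvs,ban] -> 9 lines: zgoyr fnb nmj spxas hvs ban vqzz ssab kqfv
Hunk 3: at line 4 remove [hvs,ban] add [nuc,edci,zpqft] -> 10 lines: zgoyr fnb nmj spxas nuc edci zpqft vqzz ssab kqfv
Hunk 4: at line 4 remove [nuc,edci] add [pppv] -> 9 lines: zgoyr fnb nmj spxas pppv zpqft vqzz ssab kqfv
Hunk 5: at line 2 remove [nmj,spxas] add [cfpt,mbn,snb] -> 10 lines: zgoyr fnb cfpt mbn snb pppv zpqft vqzz ssab kqfv
Hunk 6: at line 3 remove [mbn,snb] add [slsd,jvw] -> 10 lines: zgoyr fnb cfpt slsd jvw pppv zpqft vqzz ssab kqfv
Hunk 7: at line 1 remove [fnb,cfpt] add [sudh] -> 9 lines: zgoyr sudh slsd jvw pppv zpqft vqzz ssab kqfv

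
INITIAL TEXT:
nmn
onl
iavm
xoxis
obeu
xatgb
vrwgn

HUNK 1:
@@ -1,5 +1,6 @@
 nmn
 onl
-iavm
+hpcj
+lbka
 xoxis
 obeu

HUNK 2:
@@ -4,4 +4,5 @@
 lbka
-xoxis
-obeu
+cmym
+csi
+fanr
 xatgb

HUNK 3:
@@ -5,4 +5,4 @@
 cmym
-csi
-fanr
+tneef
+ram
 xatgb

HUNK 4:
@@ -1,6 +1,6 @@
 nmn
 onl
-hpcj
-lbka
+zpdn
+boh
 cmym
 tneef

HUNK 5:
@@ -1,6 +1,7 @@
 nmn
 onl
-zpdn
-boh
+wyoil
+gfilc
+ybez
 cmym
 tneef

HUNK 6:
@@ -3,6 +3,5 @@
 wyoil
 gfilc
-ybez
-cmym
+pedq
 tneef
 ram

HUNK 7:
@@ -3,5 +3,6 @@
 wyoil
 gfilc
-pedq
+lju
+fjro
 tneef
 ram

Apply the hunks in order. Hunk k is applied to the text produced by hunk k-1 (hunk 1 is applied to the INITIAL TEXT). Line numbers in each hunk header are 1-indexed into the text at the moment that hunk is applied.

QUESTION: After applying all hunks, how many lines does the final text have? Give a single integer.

Hunk 1: at line 1 remove [iavm] add [hpcj,lbka] -> 8 lines: nmn onl hpcj lbka xoxis obeu xatgb vrwgn
Hunk 2: at line 4 remove [xoxis,obeu] add [cmym,csi,fanr] -> 9 lines: nmn onl hpcj lbka cmym csi fanr xatgb vrwgn
Hunk 3: at line 5 remove [csi,fanr] add [tneef,ram] -> 9 lines: nmn onl hpcj lbka cmym tneef ram xatgb vrwgn
Hunk 4: at line 1 remove [hpcj,lbka] add [zpdn,boh] -> 9 lines: nmn onl zpdn boh cmym tneef ram xatgb vrwgn
Hunk 5: at line 1 remove [zpdn,boh] add [wyoil,gfilc,ybez] -> 10 lines: nmn onl wyoil gfilc ybez cmym tneef ram xatgb vrwgn
Hunk 6: at line 3 remove [ybez,cmym] add [pedq] -> 9 lines: nmn onl wyoil gfilc pedq tneef ram xatgb vrwgn
Hunk 7: at line 3 remove [pedq] add [lju,fjro] -> 10 lines: nmn onl wyoil gfilc lju fjro tneef ram xatgb vrwgn
Final line count: 10

Answer: 10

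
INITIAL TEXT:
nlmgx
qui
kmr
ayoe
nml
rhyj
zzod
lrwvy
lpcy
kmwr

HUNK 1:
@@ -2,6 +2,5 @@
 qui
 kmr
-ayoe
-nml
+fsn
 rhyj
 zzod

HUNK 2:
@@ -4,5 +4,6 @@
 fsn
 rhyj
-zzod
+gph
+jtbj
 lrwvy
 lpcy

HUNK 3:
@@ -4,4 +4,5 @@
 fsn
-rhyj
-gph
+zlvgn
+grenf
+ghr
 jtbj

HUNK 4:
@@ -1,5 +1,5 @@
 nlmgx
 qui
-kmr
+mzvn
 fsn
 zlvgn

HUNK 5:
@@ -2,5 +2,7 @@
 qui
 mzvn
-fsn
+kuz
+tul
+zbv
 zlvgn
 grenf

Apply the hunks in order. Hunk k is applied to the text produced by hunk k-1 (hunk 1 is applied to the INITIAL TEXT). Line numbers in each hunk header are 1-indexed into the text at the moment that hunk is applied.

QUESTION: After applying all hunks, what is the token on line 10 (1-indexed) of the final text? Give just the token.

Answer: jtbj

Derivation:
Hunk 1: at line 2 remove [ayoe,nml] add [fsn] -> 9 lines: nlmgx qui kmr fsn rhyj zzod lrwvy lpcy kmwr
Hunk 2: at line 4 remove [zzod] add [gph,jtbj] -> 10 lines: nlmgx qui kmr fsn rhyj gph jtbj lrwvy lpcy kmwr
Hunk 3: at line 4 remove [rhyj,gph] add [zlvgn,grenf,ghr] -> 11 lines: nlmgx qui kmr fsn zlvgn grenf ghr jtbj lrwvy lpcy kmwr
Hunk 4: at line 1 remove [kmr] add [mzvn] -> 11 lines: nlmgx qui mzvn fsn zlvgn grenf ghr jtbj lrwvy lpcy kmwr
Hunk 5: at line 2 remove [fsn] add [kuz,tul,zbv] -> 13 lines: nlmgx qui mzvn kuz tul zbv zlvgn grenf ghr jtbj lrwvy lpcy kmwr
Final line 10: jtbj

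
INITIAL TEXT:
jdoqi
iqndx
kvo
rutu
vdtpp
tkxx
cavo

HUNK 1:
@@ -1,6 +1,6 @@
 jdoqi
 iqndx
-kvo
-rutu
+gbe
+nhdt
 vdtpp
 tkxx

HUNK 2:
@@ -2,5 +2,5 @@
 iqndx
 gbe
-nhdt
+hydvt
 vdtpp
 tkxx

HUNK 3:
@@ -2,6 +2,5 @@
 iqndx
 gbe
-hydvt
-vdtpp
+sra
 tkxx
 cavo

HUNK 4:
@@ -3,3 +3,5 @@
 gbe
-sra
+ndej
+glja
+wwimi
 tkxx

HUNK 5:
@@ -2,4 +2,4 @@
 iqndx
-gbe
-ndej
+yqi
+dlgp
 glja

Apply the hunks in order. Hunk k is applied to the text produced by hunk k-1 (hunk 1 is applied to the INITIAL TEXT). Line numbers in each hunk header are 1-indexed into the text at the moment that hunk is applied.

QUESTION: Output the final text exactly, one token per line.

Hunk 1: at line 1 remove [kvo,rutu] add [gbe,nhdt] -> 7 lines: jdoqi iqndx gbe nhdt vdtpp tkxx cavo
Hunk 2: at line 2 remove [nhdt] add [hydvt] -> 7 lines: jdoqi iqndx gbe hydvt vdtpp tkxx cavo
Hunk 3: at line 2 remove [hydvt,vdtpp] add [sra] -> 6 lines: jdoqi iqndx gbe sra tkxx cavo
Hunk 4: at line 3 remove [sra] add [ndej,glja,wwimi] -> 8 lines: jdoqi iqndx gbe ndej glja wwimi tkxx cavo
Hunk 5: at line 2 remove [gbe,ndej] add [yqi,dlgp] -> 8 lines: jdoqi iqndx yqi dlgp glja wwimi tkxx cavo

Answer: jdoqi
iqndx
yqi
dlgp
glja
wwimi
tkxx
cavo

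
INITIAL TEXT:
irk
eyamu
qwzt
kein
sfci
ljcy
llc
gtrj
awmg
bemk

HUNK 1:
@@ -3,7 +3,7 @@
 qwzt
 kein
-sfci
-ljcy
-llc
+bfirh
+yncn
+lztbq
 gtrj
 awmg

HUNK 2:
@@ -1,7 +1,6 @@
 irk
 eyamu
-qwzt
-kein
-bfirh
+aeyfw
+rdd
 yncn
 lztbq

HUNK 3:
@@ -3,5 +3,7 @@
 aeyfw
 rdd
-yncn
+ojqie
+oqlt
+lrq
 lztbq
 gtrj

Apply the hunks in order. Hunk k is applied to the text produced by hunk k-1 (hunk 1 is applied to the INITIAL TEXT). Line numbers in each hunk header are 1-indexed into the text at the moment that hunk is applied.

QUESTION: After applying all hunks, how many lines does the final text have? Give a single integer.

Hunk 1: at line 3 remove [sfci,ljcy,llc] add [bfirh,yncn,lztbq] -> 10 lines: irk eyamu qwzt kein bfirh yncn lztbq gtrj awmg bemk
Hunk 2: at line 1 remove [qwzt,kein,bfirh] add [aeyfw,rdd] -> 9 lines: irk eyamu aeyfw rdd yncn lztbq gtrj awmg bemk
Hunk 3: at line 3 remove [yncn] add [ojqie,oqlt,lrq] -> 11 lines: irk eyamu aeyfw rdd ojqie oqlt lrq lztbq gtrj awmg bemk
Final line count: 11

Answer: 11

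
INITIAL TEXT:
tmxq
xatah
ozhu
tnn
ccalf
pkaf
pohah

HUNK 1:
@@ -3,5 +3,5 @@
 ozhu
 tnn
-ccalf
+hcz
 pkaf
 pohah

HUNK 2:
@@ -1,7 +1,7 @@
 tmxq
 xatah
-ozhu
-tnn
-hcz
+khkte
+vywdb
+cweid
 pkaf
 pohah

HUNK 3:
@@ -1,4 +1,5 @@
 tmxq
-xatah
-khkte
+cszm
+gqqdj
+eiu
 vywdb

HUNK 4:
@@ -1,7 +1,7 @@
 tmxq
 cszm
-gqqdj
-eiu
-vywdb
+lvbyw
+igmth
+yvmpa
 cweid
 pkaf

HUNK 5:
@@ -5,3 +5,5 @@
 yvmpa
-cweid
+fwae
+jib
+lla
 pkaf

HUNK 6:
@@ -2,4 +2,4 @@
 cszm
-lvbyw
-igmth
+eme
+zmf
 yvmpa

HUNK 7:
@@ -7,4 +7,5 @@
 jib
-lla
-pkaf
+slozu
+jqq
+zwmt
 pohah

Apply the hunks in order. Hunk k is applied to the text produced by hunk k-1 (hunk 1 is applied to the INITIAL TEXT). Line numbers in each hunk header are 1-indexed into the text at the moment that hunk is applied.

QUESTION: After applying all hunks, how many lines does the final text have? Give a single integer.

Hunk 1: at line 3 remove [ccalf] add [hcz] -> 7 lines: tmxq xatah ozhu tnn hcz pkaf pohah
Hunk 2: at line 1 remove [ozhu,tnn,hcz] add [khkte,vywdb,cweid] -> 7 lines: tmxq xatah khkte vywdb cweid pkaf pohah
Hunk 3: at line 1 remove [xatah,khkte] add [cszm,gqqdj,eiu] -> 8 lines: tmxq cszm gqqdj eiu vywdb cweid pkaf pohah
Hunk 4: at line 1 remove [gqqdj,eiu,vywdb] add [lvbyw,igmth,yvmpa] -> 8 lines: tmxq cszm lvbyw igmth yvmpa cweid pkaf pohah
Hunk 5: at line 5 remove [cweid] add [fwae,jib,lla] -> 10 lines: tmxq cszm lvbyw igmth yvmpa fwae jib lla pkaf pohah
Hunk 6: at line 2 remove [lvbyw,igmth] add [eme,zmf] -> 10 lines: tmxq cszm eme zmf yvmpa fwae jib lla pkaf pohah
Hunk 7: at line 7 remove [lla,pkaf] add [slozu,jqq,zwmt] -> 11 lines: tmxq cszm eme zmf yvmpa fwae jib slozu jqq zwmt pohah
Final line count: 11

Answer: 11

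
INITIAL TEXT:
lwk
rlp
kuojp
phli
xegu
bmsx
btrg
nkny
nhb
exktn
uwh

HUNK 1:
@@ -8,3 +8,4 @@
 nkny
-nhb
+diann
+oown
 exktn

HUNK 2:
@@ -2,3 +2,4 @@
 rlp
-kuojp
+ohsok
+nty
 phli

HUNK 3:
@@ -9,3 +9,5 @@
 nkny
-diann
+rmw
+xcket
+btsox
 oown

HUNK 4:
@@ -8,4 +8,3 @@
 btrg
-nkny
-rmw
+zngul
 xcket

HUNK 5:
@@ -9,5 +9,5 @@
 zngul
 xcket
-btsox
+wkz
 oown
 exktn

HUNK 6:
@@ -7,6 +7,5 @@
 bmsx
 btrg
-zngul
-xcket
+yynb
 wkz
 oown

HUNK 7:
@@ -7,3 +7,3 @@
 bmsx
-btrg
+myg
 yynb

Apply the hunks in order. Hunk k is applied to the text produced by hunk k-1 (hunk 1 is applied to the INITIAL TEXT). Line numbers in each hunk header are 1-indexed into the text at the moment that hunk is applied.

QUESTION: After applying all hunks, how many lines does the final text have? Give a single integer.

Answer: 13

Derivation:
Hunk 1: at line 8 remove [nhb] add [diann,oown] -> 12 lines: lwk rlp kuojp phli xegu bmsx btrg nkny diann oown exktn uwh
Hunk 2: at line 2 remove [kuojp] add [ohsok,nty] -> 13 lines: lwk rlp ohsok nty phli xegu bmsx btrg nkny diann oown exktn uwh
Hunk 3: at line 9 remove [diann] add [rmw,xcket,btsox] -> 15 lines: lwk rlp ohsok nty phli xegu bmsx btrg nkny rmw xcket btsox oown exktn uwh
Hunk 4: at line 8 remove [nkny,rmw] add [zngul] -> 14 lines: lwk rlp ohsok nty phli xegu bmsx btrg zngul xcket btsox oown exktn uwh
Hunk 5: at line 9 remove [btsox] add [wkz] -> 14 lines: lwk rlp ohsok nty phli xegu bmsx btrg zngul xcket wkz oown exktn uwh
Hunk 6: at line 7 remove [zngul,xcket] add [yynb] -> 13 lines: lwk rlp ohsok nty phli xegu bmsx btrg yynb wkz oown exktn uwh
Hunk 7: at line 7 remove [btrg] add [myg] -> 13 lines: lwk rlp ohsok nty phli xegu bmsx myg yynb wkz oown exktn uwh
Final line count: 13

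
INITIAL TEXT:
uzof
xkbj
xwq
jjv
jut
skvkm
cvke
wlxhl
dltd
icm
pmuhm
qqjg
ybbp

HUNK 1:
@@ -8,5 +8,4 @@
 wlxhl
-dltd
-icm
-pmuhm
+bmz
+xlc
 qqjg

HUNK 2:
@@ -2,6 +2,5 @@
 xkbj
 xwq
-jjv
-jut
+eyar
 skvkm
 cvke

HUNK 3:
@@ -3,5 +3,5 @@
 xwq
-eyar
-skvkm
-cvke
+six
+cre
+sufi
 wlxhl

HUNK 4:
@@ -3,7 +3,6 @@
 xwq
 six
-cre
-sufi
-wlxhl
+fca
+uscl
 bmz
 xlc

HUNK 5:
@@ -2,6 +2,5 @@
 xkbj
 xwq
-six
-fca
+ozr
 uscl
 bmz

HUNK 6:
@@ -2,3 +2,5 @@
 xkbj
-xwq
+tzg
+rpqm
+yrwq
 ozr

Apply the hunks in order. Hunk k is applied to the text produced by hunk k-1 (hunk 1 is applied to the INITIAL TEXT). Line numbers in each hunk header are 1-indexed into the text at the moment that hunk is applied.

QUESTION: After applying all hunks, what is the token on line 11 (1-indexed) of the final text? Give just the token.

Hunk 1: at line 8 remove [dltd,icm,pmuhm] add [bmz,xlc] -> 12 lines: uzof xkbj xwq jjv jut skvkm cvke wlxhl bmz xlc qqjg ybbp
Hunk 2: at line 2 remove [jjv,jut] add [eyar] -> 11 lines: uzof xkbj xwq eyar skvkm cvke wlxhl bmz xlc qqjg ybbp
Hunk 3: at line 3 remove [eyar,skvkm,cvke] add [six,cre,sufi] -> 11 lines: uzof xkbj xwq six cre sufi wlxhl bmz xlc qqjg ybbp
Hunk 4: at line 3 remove [cre,sufi,wlxhl] add [fca,uscl] -> 10 lines: uzof xkbj xwq six fca uscl bmz xlc qqjg ybbp
Hunk 5: at line 2 remove [six,fca] add [ozr] -> 9 lines: uzof xkbj xwq ozr uscl bmz xlc qqjg ybbp
Hunk 6: at line 2 remove [xwq] add [tzg,rpqm,yrwq] -> 11 lines: uzof xkbj tzg rpqm yrwq ozr uscl bmz xlc qqjg ybbp
Final line 11: ybbp

Answer: ybbp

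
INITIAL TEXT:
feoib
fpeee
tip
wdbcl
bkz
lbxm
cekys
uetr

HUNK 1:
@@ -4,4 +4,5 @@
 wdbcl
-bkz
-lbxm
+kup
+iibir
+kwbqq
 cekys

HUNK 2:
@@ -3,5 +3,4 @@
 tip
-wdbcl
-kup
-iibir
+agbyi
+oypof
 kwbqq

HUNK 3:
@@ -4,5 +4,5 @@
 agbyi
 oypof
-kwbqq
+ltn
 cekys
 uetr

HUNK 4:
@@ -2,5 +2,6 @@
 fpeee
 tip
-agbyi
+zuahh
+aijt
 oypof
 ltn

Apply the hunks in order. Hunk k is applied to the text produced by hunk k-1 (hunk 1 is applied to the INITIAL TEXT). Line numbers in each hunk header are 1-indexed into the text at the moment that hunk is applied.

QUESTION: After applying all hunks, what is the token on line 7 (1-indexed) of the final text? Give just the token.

Answer: ltn

Derivation:
Hunk 1: at line 4 remove [bkz,lbxm] add [kup,iibir,kwbqq] -> 9 lines: feoib fpeee tip wdbcl kup iibir kwbqq cekys uetr
Hunk 2: at line 3 remove [wdbcl,kup,iibir] add [agbyi,oypof] -> 8 lines: feoib fpeee tip agbyi oypof kwbqq cekys uetr
Hunk 3: at line 4 remove [kwbqq] add [ltn] -> 8 lines: feoib fpeee tip agbyi oypof ltn cekys uetr
Hunk 4: at line 2 remove [agbyi] add [zuahh,aijt] -> 9 lines: feoib fpeee tip zuahh aijt oypof ltn cekys uetr
Final line 7: ltn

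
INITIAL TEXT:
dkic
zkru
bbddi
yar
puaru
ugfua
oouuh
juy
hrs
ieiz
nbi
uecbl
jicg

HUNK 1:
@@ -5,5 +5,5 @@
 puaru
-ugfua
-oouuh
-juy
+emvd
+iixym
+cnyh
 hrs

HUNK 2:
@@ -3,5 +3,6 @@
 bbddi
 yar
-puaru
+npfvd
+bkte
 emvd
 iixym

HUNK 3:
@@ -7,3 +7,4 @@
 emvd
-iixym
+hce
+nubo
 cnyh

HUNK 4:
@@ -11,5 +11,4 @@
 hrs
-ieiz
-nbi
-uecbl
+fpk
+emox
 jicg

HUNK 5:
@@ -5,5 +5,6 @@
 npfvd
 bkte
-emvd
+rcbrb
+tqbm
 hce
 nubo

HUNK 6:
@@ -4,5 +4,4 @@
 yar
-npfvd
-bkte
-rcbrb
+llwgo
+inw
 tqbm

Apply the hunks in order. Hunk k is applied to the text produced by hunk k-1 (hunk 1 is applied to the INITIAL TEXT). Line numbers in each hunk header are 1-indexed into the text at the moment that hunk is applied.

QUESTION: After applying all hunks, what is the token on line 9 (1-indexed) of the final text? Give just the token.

Answer: nubo

Derivation:
Hunk 1: at line 5 remove [ugfua,oouuh,juy] add [emvd,iixym,cnyh] -> 13 lines: dkic zkru bbddi yar puaru emvd iixym cnyh hrs ieiz nbi uecbl jicg
Hunk 2: at line 3 remove [puaru] add [npfvd,bkte] -> 14 lines: dkic zkru bbddi yar npfvd bkte emvd iixym cnyh hrs ieiz nbi uecbl jicg
Hunk 3: at line 7 remove [iixym] add [hce,nubo] -> 15 lines: dkic zkru bbddi yar npfvd bkte emvd hce nubo cnyh hrs ieiz nbi uecbl jicg
Hunk 4: at line 11 remove [ieiz,nbi,uecbl] add [fpk,emox] -> 14 lines: dkic zkru bbddi yar npfvd bkte emvd hce nubo cnyh hrs fpk emox jicg
Hunk 5: at line 5 remove [emvd] add [rcbrb,tqbm] -> 15 lines: dkic zkru bbddi yar npfvd bkte rcbrb tqbm hce nubo cnyh hrs fpk emox jicg
Hunk 6: at line 4 remove [npfvd,bkte,rcbrb] add [llwgo,inw] -> 14 lines: dkic zkru bbddi yar llwgo inw tqbm hce nubo cnyh hrs fpk emox jicg
Final line 9: nubo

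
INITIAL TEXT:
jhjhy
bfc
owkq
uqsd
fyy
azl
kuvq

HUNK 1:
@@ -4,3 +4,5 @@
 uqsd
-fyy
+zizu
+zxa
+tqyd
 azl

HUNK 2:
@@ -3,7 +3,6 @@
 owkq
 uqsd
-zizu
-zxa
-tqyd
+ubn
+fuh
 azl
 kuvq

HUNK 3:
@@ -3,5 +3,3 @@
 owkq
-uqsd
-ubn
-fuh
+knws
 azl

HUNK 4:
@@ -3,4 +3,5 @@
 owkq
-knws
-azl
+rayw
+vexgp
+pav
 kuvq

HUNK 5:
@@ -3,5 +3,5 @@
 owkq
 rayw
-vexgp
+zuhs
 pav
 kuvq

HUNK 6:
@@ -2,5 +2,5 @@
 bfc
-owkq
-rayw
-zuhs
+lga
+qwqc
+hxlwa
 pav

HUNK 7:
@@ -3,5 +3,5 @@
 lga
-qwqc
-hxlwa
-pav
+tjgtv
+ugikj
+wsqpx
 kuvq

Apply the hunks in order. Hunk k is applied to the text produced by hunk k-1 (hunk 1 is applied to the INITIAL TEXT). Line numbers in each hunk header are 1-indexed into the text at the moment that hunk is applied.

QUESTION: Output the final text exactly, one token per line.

Answer: jhjhy
bfc
lga
tjgtv
ugikj
wsqpx
kuvq

Derivation:
Hunk 1: at line 4 remove [fyy] add [zizu,zxa,tqyd] -> 9 lines: jhjhy bfc owkq uqsd zizu zxa tqyd azl kuvq
Hunk 2: at line 3 remove [zizu,zxa,tqyd] add [ubn,fuh] -> 8 lines: jhjhy bfc owkq uqsd ubn fuh azl kuvq
Hunk 3: at line 3 remove [uqsd,ubn,fuh] add [knws] -> 6 lines: jhjhy bfc owkq knws azl kuvq
Hunk 4: at line 3 remove [knws,azl] add [rayw,vexgp,pav] -> 7 lines: jhjhy bfc owkq rayw vexgp pav kuvq
Hunk 5: at line 3 remove [vexgp] add [zuhs] -> 7 lines: jhjhy bfc owkq rayw zuhs pav kuvq
Hunk 6: at line 2 remove [owkq,rayw,zuhs] add [lga,qwqc,hxlwa] -> 7 lines: jhjhy bfc lga qwqc hxlwa pav kuvq
Hunk 7: at line 3 remove [qwqc,hxlwa,pav] add [tjgtv,ugikj,wsqpx] -> 7 lines: jhjhy bfc lga tjgtv ugikj wsqpx kuvq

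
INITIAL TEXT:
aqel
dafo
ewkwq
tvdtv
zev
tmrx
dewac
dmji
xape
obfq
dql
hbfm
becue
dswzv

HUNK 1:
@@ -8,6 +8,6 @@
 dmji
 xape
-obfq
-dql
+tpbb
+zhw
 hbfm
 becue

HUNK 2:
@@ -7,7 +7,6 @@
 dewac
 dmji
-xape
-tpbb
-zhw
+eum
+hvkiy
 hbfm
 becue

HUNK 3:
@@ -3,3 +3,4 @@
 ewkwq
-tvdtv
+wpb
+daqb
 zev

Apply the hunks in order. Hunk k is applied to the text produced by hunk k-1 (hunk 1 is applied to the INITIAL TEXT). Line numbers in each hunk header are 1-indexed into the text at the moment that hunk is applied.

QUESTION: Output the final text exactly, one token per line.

Answer: aqel
dafo
ewkwq
wpb
daqb
zev
tmrx
dewac
dmji
eum
hvkiy
hbfm
becue
dswzv

Derivation:
Hunk 1: at line 8 remove [obfq,dql] add [tpbb,zhw] -> 14 lines: aqel dafo ewkwq tvdtv zev tmrx dewac dmji xape tpbb zhw hbfm becue dswzv
Hunk 2: at line 7 remove [xape,tpbb,zhw] add [eum,hvkiy] -> 13 lines: aqel dafo ewkwq tvdtv zev tmrx dewac dmji eum hvkiy hbfm becue dswzv
Hunk 3: at line 3 remove [tvdtv] add [wpb,daqb] -> 14 lines: aqel dafo ewkwq wpb daqb zev tmrx dewac dmji eum hvkiy hbfm becue dswzv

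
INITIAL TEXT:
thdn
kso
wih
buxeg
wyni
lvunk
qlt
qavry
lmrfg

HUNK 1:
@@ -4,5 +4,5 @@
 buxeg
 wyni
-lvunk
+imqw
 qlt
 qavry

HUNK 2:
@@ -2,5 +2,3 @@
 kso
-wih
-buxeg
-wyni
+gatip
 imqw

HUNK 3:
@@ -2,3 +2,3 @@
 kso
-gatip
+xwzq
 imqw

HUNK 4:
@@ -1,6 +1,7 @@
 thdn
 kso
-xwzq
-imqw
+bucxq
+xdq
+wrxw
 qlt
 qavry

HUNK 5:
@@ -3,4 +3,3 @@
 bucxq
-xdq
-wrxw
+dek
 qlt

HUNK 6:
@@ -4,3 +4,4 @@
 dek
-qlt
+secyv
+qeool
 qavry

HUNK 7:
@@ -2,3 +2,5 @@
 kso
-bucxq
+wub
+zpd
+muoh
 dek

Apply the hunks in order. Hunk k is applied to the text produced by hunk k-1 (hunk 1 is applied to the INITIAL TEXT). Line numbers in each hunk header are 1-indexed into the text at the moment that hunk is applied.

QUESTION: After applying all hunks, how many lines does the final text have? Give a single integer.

Answer: 10

Derivation:
Hunk 1: at line 4 remove [lvunk] add [imqw] -> 9 lines: thdn kso wih buxeg wyni imqw qlt qavry lmrfg
Hunk 2: at line 2 remove [wih,buxeg,wyni] add [gatip] -> 7 lines: thdn kso gatip imqw qlt qavry lmrfg
Hunk 3: at line 2 remove [gatip] add [xwzq] -> 7 lines: thdn kso xwzq imqw qlt qavry lmrfg
Hunk 4: at line 1 remove [xwzq,imqw] add [bucxq,xdq,wrxw] -> 8 lines: thdn kso bucxq xdq wrxw qlt qavry lmrfg
Hunk 5: at line 3 remove [xdq,wrxw] add [dek] -> 7 lines: thdn kso bucxq dek qlt qavry lmrfg
Hunk 6: at line 4 remove [qlt] add [secyv,qeool] -> 8 lines: thdn kso bucxq dek secyv qeool qavry lmrfg
Hunk 7: at line 2 remove [bucxq] add [wub,zpd,muoh] -> 10 lines: thdn kso wub zpd muoh dek secyv qeool qavry lmrfg
Final line count: 10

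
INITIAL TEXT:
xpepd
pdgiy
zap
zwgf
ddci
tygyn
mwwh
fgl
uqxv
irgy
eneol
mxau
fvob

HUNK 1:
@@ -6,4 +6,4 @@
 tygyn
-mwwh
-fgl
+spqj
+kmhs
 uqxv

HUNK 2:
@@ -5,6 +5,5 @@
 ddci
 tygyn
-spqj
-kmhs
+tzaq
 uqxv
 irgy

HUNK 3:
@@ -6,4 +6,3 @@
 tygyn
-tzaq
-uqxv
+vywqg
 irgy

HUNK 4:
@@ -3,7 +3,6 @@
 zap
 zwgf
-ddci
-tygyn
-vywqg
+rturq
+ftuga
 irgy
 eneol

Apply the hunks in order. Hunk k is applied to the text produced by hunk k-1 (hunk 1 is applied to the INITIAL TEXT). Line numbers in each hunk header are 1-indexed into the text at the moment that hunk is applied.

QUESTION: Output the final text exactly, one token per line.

Hunk 1: at line 6 remove [mwwh,fgl] add [spqj,kmhs] -> 13 lines: xpepd pdgiy zap zwgf ddci tygyn spqj kmhs uqxv irgy eneol mxau fvob
Hunk 2: at line 5 remove [spqj,kmhs] add [tzaq] -> 12 lines: xpepd pdgiy zap zwgf ddci tygyn tzaq uqxv irgy eneol mxau fvob
Hunk 3: at line 6 remove [tzaq,uqxv] add [vywqg] -> 11 lines: xpepd pdgiy zap zwgf ddci tygyn vywqg irgy eneol mxau fvob
Hunk 4: at line 3 remove [ddci,tygyn,vywqg] add [rturq,ftuga] -> 10 lines: xpepd pdgiy zap zwgf rturq ftuga irgy eneol mxau fvob

Answer: xpepd
pdgiy
zap
zwgf
rturq
ftuga
irgy
eneol
mxau
fvob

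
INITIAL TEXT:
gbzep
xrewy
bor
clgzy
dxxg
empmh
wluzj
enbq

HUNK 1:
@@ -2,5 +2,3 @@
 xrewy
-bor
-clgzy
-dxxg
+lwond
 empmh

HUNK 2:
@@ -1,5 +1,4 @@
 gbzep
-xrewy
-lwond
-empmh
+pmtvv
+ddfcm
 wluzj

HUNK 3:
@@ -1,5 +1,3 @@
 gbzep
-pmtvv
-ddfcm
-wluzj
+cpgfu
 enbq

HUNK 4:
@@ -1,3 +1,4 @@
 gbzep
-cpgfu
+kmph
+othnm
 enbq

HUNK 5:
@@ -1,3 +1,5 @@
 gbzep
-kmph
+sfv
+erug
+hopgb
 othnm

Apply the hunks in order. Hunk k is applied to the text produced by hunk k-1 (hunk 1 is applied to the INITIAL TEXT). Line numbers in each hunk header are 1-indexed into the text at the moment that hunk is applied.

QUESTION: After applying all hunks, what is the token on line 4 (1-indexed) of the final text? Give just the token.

Answer: hopgb

Derivation:
Hunk 1: at line 2 remove [bor,clgzy,dxxg] add [lwond] -> 6 lines: gbzep xrewy lwond empmh wluzj enbq
Hunk 2: at line 1 remove [xrewy,lwond,empmh] add [pmtvv,ddfcm] -> 5 lines: gbzep pmtvv ddfcm wluzj enbq
Hunk 3: at line 1 remove [pmtvv,ddfcm,wluzj] add [cpgfu] -> 3 lines: gbzep cpgfu enbq
Hunk 4: at line 1 remove [cpgfu] add [kmph,othnm] -> 4 lines: gbzep kmph othnm enbq
Hunk 5: at line 1 remove [kmph] add [sfv,erug,hopgb] -> 6 lines: gbzep sfv erug hopgb othnm enbq
Final line 4: hopgb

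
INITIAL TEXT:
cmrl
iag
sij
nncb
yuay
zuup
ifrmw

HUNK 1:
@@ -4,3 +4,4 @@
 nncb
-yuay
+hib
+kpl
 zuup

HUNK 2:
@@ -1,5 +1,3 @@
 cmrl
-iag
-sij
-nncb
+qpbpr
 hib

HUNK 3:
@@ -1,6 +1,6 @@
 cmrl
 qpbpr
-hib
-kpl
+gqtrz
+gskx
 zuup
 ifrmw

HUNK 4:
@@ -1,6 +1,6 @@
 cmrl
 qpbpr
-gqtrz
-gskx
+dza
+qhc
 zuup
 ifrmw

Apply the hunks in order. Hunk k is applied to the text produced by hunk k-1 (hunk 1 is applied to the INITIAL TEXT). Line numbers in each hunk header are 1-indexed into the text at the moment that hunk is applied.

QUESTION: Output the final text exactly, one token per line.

Answer: cmrl
qpbpr
dza
qhc
zuup
ifrmw

Derivation:
Hunk 1: at line 4 remove [yuay] add [hib,kpl] -> 8 lines: cmrl iag sij nncb hib kpl zuup ifrmw
Hunk 2: at line 1 remove [iag,sij,nncb] add [qpbpr] -> 6 lines: cmrl qpbpr hib kpl zuup ifrmw
Hunk 3: at line 1 remove [hib,kpl] add [gqtrz,gskx] -> 6 lines: cmrl qpbpr gqtrz gskx zuup ifrmw
Hunk 4: at line 1 remove [gqtrz,gskx] add [dza,qhc] -> 6 lines: cmrl qpbpr dza qhc zuup ifrmw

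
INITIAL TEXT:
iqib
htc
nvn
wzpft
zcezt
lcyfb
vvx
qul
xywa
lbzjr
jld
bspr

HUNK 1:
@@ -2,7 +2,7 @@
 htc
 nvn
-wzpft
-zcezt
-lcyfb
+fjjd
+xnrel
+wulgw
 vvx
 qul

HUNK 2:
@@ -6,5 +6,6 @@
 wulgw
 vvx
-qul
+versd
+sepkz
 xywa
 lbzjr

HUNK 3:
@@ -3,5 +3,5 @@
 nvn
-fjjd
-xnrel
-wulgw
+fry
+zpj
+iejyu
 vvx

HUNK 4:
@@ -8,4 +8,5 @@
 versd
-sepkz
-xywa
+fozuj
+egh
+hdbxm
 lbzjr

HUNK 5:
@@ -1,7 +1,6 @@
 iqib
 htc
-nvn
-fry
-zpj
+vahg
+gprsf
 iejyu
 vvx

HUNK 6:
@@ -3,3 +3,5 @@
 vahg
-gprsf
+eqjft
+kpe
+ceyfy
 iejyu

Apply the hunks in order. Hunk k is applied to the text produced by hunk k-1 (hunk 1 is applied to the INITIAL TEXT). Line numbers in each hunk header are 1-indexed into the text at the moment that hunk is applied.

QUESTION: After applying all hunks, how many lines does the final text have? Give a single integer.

Hunk 1: at line 2 remove [wzpft,zcezt,lcyfb] add [fjjd,xnrel,wulgw] -> 12 lines: iqib htc nvn fjjd xnrel wulgw vvx qul xywa lbzjr jld bspr
Hunk 2: at line 6 remove [qul] add [versd,sepkz] -> 13 lines: iqib htc nvn fjjd xnrel wulgw vvx versd sepkz xywa lbzjr jld bspr
Hunk 3: at line 3 remove [fjjd,xnrel,wulgw] add [fry,zpj,iejyu] -> 13 lines: iqib htc nvn fry zpj iejyu vvx versd sepkz xywa lbzjr jld bspr
Hunk 4: at line 8 remove [sepkz,xywa] add [fozuj,egh,hdbxm] -> 14 lines: iqib htc nvn fry zpj iejyu vvx versd fozuj egh hdbxm lbzjr jld bspr
Hunk 5: at line 1 remove [nvn,fry,zpj] add [vahg,gprsf] -> 13 lines: iqib htc vahg gprsf iejyu vvx versd fozuj egh hdbxm lbzjr jld bspr
Hunk 6: at line 3 remove [gprsf] add [eqjft,kpe,ceyfy] -> 15 lines: iqib htc vahg eqjft kpe ceyfy iejyu vvx versd fozuj egh hdbxm lbzjr jld bspr
Final line count: 15

Answer: 15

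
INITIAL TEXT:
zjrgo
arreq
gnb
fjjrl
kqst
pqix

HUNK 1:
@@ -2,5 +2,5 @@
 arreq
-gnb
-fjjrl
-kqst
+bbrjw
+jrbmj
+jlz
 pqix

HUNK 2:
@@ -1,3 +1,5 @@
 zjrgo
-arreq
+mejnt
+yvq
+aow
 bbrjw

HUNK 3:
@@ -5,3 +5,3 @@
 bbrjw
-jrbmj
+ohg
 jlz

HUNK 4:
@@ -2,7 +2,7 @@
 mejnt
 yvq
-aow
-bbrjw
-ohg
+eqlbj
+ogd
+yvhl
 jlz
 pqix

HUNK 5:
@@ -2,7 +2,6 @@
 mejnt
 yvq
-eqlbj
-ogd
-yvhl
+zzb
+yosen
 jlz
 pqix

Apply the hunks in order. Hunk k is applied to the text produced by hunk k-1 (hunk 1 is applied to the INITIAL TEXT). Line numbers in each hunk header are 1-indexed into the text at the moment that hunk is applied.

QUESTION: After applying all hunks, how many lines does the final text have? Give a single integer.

Hunk 1: at line 2 remove [gnb,fjjrl,kqst] add [bbrjw,jrbmj,jlz] -> 6 lines: zjrgo arreq bbrjw jrbmj jlz pqix
Hunk 2: at line 1 remove [arreq] add [mejnt,yvq,aow] -> 8 lines: zjrgo mejnt yvq aow bbrjw jrbmj jlz pqix
Hunk 3: at line 5 remove [jrbmj] add [ohg] -> 8 lines: zjrgo mejnt yvq aow bbrjw ohg jlz pqix
Hunk 4: at line 2 remove [aow,bbrjw,ohg] add [eqlbj,ogd,yvhl] -> 8 lines: zjrgo mejnt yvq eqlbj ogd yvhl jlz pqix
Hunk 5: at line 2 remove [eqlbj,ogd,yvhl] add [zzb,yosen] -> 7 lines: zjrgo mejnt yvq zzb yosen jlz pqix
Final line count: 7

Answer: 7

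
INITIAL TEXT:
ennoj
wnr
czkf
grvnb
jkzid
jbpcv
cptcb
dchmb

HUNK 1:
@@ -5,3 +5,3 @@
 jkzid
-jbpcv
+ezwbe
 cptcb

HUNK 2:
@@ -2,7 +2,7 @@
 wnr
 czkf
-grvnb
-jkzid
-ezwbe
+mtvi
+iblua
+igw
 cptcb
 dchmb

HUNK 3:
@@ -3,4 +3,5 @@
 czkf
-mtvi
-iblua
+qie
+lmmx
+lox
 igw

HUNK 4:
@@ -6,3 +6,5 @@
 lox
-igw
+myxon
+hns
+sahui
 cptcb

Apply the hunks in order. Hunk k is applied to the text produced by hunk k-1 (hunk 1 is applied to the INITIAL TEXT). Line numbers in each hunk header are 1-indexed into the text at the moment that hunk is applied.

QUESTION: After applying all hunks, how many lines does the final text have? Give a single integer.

Answer: 11

Derivation:
Hunk 1: at line 5 remove [jbpcv] add [ezwbe] -> 8 lines: ennoj wnr czkf grvnb jkzid ezwbe cptcb dchmb
Hunk 2: at line 2 remove [grvnb,jkzid,ezwbe] add [mtvi,iblua,igw] -> 8 lines: ennoj wnr czkf mtvi iblua igw cptcb dchmb
Hunk 3: at line 3 remove [mtvi,iblua] add [qie,lmmx,lox] -> 9 lines: ennoj wnr czkf qie lmmx lox igw cptcb dchmb
Hunk 4: at line 6 remove [igw] add [myxon,hns,sahui] -> 11 lines: ennoj wnr czkf qie lmmx lox myxon hns sahui cptcb dchmb
Final line count: 11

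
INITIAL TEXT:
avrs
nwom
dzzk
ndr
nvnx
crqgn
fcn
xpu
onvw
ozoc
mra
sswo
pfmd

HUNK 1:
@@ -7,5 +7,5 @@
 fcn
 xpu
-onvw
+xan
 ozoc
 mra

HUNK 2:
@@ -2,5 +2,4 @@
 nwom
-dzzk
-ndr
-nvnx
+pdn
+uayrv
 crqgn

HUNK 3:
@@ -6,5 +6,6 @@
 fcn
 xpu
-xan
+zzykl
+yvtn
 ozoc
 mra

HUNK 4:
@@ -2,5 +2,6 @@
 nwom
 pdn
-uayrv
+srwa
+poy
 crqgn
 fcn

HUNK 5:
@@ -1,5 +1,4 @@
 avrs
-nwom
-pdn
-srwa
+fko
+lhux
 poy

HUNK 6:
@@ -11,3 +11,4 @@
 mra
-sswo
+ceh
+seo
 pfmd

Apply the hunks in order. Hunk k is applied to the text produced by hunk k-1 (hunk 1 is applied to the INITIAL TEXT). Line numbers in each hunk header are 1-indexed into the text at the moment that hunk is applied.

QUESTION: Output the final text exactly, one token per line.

Answer: avrs
fko
lhux
poy
crqgn
fcn
xpu
zzykl
yvtn
ozoc
mra
ceh
seo
pfmd

Derivation:
Hunk 1: at line 7 remove [onvw] add [xan] -> 13 lines: avrs nwom dzzk ndr nvnx crqgn fcn xpu xan ozoc mra sswo pfmd
Hunk 2: at line 2 remove [dzzk,ndr,nvnx] add [pdn,uayrv] -> 12 lines: avrs nwom pdn uayrv crqgn fcn xpu xan ozoc mra sswo pfmd
Hunk 3: at line 6 remove [xan] add [zzykl,yvtn] -> 13 lines: avrs nwom pdn uayrv crqgn fcn xpu zzykl yvtn ozoc mra sswo pfmd
Hunk 4: at line 2 remove [uayrv] add [srwa,poy] -> 14 lines: avrs nwom pdn srwa poy crqgn fcn xpu zzykl yvtn ozoc mra sswo pfmd
Hunk 5: at line 1 remove [nwom,pdn,srwa] add [fko,lhux] -> 13 lines: avrs fko lhux poy crqgn fcn xpu zzykl yvtn ozoc mra sswo pfmd
Hunk 6: at line 11 remove [sswo] add [ceh,seo] -> 14 lines: avrs fko lhux poy crqgn fcn xpu zzykl yvtn ozoc mra ceh seo pfmd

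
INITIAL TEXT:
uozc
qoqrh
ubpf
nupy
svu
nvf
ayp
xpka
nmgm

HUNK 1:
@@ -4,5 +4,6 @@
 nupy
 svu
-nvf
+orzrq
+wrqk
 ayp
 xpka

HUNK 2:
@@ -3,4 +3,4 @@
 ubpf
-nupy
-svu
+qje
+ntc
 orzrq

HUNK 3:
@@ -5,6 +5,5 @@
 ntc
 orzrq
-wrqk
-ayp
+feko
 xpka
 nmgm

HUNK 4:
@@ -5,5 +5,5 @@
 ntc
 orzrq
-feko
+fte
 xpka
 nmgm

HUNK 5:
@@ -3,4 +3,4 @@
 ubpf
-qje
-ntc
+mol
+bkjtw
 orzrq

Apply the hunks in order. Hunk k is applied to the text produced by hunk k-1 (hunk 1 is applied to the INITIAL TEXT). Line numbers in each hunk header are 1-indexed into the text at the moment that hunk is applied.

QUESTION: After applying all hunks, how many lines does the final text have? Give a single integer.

Hunk 1: at line 4 remove [nvf] add [orzrq,wrqk] -> 10 lines: uozc qoqrh ubpf nupy svu orzrq wrqk ayp xpka nmgm
Hunk 2: at line 3 remove [nupy,svu] add [qje,ntc] -> 10 lines: uozc qoqrh ubpf qje ntc orzrq wrqk ayp xpka nmgm
Hunk 3: at line 5 remove [wrqk,ayp] add [feko] -> 9 lines: uozc qoqrh ubpf qje ntc orzrq feko xpka nmgm
Hunk 4: at line 5 remove [feko] add [fte] -> 9 lines: uozc qoqrh ubpf qje ntc orzrq fte xpka nmgm
Hunk 5: at line 3 remove [qje,ntc] add [mol,bkjtw] -> 9 lines: uozc qoqrh ubpf mol bkjtw orzrq fte xpka nmgm
Final line count: 9

Answer: 9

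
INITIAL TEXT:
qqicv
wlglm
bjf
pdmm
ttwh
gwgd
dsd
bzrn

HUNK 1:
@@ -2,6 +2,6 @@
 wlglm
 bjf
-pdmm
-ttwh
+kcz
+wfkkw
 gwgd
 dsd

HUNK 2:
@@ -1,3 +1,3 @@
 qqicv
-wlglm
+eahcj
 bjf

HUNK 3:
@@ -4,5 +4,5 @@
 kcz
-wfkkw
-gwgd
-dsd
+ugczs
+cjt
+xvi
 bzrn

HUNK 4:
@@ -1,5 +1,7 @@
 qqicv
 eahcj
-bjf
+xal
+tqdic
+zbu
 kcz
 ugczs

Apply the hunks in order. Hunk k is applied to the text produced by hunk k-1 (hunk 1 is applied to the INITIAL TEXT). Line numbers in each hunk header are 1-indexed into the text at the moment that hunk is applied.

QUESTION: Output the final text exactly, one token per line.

Hunk 1: at line 2 remove [pdmm,ttwh] add [kcz,wfkkw] -> 8 lines: qqicv wlglm bjf kcz wfkkw gwgd dsd bzrn
Hunk 2: at line 1 remove [wlglm] add [eahcj] -> 8 lines: qqicv eahcj bjf kcz wfkkw gwgd dsd bzrn
Hunk 3: at line 4 remove [wfkkw,gwgd,dsd] add [ugczs,cjt,xvi] -> 8 lines: qqicv eahcj bjf kcz ugczs cjt xvi bzrn
Hunk 4: at line 1 remove [bjf] add [xal,tqdic,zbu] -> 10 lines: qqicv eahcj xal tqdic zbu kcz ugczs cjt xvi bzrn

Answer: qqicv
eahcj
xal
tqdic
zbu
kcz
ugczs
cjt
xvi
bzrn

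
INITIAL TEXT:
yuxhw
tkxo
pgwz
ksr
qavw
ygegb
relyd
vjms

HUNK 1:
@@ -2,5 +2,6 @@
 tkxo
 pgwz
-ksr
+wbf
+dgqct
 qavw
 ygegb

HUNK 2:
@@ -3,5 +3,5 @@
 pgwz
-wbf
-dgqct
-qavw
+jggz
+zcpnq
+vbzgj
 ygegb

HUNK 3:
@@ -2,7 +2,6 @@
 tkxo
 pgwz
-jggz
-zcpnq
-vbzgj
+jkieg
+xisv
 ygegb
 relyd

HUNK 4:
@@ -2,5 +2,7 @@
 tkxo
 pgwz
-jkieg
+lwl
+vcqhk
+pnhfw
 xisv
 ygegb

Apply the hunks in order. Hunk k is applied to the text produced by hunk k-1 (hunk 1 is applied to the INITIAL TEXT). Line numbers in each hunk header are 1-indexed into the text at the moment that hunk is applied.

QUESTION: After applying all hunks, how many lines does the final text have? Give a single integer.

Hunk 1: at line 2 remove [ksr] add [wbf,dgqct] -> 9 lines: yuxhw tkxo pgwz wbf dgqct qavw ygegb relyd vjms
Hunk 2: at line 3 remove [wbf,dgqct,qavw] add [jggz,zcpnq,vbzgj] -> 9 lines: yuxhw tkxo pgwz jggz zcpnq vbzgj ygegb relyd vjms
Hunk 3: at line 2 remove [jggz,zcpnq,vbzgj] add [jkieg,xisv] -> 8 lines: yuxhw tkxo pgwz jkieg xisv ygegb relyd vjms
Hunk 4: at line 2 remove [jkieg] add [lwl,vcqhk,pnhfw] -> 10 lines: yuxhw tkxo pgwz lwl vcqhk pnhfw xisv ygegb relyd vjms
Final line count: 10

Answer: 10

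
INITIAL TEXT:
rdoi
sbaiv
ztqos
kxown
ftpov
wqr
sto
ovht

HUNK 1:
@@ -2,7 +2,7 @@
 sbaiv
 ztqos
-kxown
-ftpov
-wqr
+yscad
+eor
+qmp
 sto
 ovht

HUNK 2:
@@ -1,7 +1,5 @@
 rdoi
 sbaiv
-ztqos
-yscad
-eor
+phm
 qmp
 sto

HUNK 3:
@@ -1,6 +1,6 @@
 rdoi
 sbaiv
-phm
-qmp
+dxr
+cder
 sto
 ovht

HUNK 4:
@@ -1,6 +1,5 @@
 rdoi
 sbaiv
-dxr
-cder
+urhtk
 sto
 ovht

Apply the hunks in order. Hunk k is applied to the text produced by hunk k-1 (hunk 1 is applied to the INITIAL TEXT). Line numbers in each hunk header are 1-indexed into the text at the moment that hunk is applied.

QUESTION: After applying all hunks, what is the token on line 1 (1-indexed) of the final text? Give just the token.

Hunk 1: at line 2 remove [kxown,ftpov,wqr] add [yscad,eor,qmp] -> 8 lines: rdoi sbaiv ztqos yscad eor qmp sto ovht
Hunk 2: at line 1 remove [ztqos,yscad,eor] add [phm] -> 6 lines: rdoi sbaiv phm qmp sto ovht
Hunk 3: at line 1 remove [phm,qmp] add [dxr,cder] -> 6 lines: rdoi sbaiv dxr cder sto ovht
Hunk 4: at line 1 remove [dxr,cder] add [urhtk] -> 5 lines: rdoi sbaiv urhtk sto ovht
Final line 1: rdoi

Answer: rdoi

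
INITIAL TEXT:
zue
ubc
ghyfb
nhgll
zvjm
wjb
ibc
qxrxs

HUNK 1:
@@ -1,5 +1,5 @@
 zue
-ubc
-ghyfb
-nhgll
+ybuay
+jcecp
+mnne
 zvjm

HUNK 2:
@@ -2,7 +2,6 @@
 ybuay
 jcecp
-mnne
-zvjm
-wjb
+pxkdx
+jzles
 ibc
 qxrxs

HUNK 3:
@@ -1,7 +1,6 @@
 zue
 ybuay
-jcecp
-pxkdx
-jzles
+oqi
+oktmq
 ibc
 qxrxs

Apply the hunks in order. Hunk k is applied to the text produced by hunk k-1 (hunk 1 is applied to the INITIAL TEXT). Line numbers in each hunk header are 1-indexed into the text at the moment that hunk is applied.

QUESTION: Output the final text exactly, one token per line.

Hunk 1: at line 1 remove [ubc,ghyfb,nhgll] add [ybuay,jcecp,mnne] -> 8 lines: zue ybuay jcecp mnne zvjm wjb ibc qxrxs
Hunk 2: at line 2 remove [mnne,zvjm,wjb] add [pxkdx,jzles] -> 7 lines: zue ybuay jcecp pxkdx jzles ibc qxrxs
Hunk 3: at line 1 remove [jcecp,pxkdx,jzles] add [oqi,oktmq] -> 6 lines: zue ybuay oqi oktmq ibc qxrxs

Answer: zue
ybuay
oqi
oktmq
ibc
qxrxs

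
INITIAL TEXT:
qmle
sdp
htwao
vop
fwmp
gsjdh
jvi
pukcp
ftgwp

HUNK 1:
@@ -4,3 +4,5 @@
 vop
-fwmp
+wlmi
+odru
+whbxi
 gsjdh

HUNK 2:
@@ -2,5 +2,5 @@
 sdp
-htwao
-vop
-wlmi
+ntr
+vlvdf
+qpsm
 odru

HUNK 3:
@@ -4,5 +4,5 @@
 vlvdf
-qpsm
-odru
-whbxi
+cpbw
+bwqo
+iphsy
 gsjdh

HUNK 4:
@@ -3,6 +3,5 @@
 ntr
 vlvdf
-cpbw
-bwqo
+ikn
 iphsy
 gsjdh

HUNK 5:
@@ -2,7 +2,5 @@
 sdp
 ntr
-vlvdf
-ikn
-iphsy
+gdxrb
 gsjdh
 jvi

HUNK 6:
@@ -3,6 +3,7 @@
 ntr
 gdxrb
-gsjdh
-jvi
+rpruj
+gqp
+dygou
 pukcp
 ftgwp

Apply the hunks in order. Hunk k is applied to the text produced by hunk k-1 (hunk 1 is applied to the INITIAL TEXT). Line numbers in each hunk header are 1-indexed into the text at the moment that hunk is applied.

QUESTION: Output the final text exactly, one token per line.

Hunk 1: at line 4 remove [fwmp] add [wlmi,odru,whbxi] -> 11 lines: qmle sdp htwao vop wlmi odru whbxi gsjdh jvi pukcp ftgwp
Hunk 2: at line 2 remove [htwao,vop,wlmi] add [ntr,vlvdf,qpsm] -> 11 lines: qmle sdp ntr vlvdf qpsm odru whbxi gsjdh jvi pukcp ftgwp
Hunk 3: at line 4 remove [qpsm,odru,whbxi] add [cpbw,bwqo,iphsy] -> 11 lines: qmle sdp ntr vlvdf cpbw bwqo iphsy gsjdh jvi pukcp ftgwp
Hunk 4: at line 3 remove [cpbw,bwqo] add [ikn] -> 10 lines: qmle sdp ntr vlvdf ikn iphsy gsjdh jvi pukcp ftgwp
Hunk 5: at line 2 remove [vlvdf,ikn,iphsy] add [gdxrb] -> 8 lines: qmle sdp ntr gdxrb gsjdh jvi pukcp ftgwp
Hunk 6: at line 3 remove [gsjdh,jvi] add [rpruj,gqp,dygou] -> 9 lines: qmle sdp ntr gdxrb rpruj gqp dygou pukcp ftgwp

Answer: qmle
sdp
ntr
gdxrb
rpruj
gqp
dygou
pukcp
ftgwp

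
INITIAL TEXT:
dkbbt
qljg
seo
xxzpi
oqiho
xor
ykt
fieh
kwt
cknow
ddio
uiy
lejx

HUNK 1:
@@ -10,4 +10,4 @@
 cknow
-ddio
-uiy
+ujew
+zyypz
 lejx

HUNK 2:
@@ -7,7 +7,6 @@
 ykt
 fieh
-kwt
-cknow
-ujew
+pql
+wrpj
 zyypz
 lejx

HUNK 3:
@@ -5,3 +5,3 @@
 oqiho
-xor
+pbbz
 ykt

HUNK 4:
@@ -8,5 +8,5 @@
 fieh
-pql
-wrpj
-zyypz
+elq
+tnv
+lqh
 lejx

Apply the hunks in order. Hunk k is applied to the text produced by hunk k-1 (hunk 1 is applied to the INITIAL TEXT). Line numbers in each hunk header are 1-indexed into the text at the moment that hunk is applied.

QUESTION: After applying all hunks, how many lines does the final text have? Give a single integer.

Hunk 1: at line 10 remove [ddio,uiy] add [ujew,zyypz] -> 13 lines: dkbbt qljg seo xxzpi oqiho xor ykt fieh kwt cknow ujew zyypz lejx
Hunk 2: at line 7 remove [kwt,cknow,ujew] add [pql,wrpj] -> 12 lines: dkbbt qljg seo xxzpi oqiho xor ykt fieh pql wrpj zyypz lejx
Hunk 3: at line 5 remove [xor] add [pbbz] -> 12 lines: dkbbt qljg seo xxzpi oqiho pbbz ykt fieh pql wrpj zyypz lejx
Hunk 4: at line 8 remove [pql,wrpj,zyypz] add [elq,tnv,lqh] -> 12 lines: dkbbt qljg seo xxzpi oqiho pbbz ykt fieh elq tnv lqh lejx
Final line count: 12

Answer: 12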